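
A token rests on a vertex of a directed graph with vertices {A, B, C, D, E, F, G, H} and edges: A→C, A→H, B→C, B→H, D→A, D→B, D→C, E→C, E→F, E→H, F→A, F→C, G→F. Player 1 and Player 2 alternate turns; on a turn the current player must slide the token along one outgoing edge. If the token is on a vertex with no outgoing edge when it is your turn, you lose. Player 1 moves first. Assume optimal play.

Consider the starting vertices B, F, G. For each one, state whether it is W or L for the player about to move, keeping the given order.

Positions with no move are L. A position that does have a move is losing for the player to move precisely when every available move leads to a winning position for the opponent. Fill in the labels:
Every edge goes from a vertex to one that appears earlier in the order H, C, B, A, F, E, D, G, so processing vertices in that order labels each vertex after all of its successors.
H: no outgoing edge → L
C: no outgoing edge → L
B: W (go to C, an L position)
A: W (go to C, an L position)
F: W (go to C, an L position)
E: W (go to C, an L position)
D: W (go to C, an L position)
G: L (sole option F(W) is W)

B: W, F: W, G: L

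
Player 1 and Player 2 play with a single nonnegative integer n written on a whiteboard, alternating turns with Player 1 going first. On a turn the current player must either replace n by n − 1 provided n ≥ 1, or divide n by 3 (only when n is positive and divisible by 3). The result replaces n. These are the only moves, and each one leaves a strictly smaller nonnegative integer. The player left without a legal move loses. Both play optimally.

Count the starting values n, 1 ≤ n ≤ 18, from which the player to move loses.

Label each position W (a win for the player to move) or L (a loss). A position with no legal move is L; any other position is W exactly when some move reaches an L, and L when every move reaches a W.
n=0: no move → L
n=1: can move to 0, which is L ⇒ W
n=2: the only move is to 1(W), a W ⇒ L
n=3: can move to 2, which is L ⇒ W
n=4: the only move is to 3(W), a W ⇒ L
n=5: can move to 4, which is L ⇒ W
n=6: can move to 2, which is L ⇒ W
n=7: the only move is to 6(W), a W ⇒ L
n=8: can move to 7, which is L ⇒ W
n=9: moves to 3(W), 8(W); every one is W ⇒ L
n=10: can move to 9, which is L ⇒ W
n=11: the only move is to 10(W), a W ⇒ L
n=12: can move to 4, which is L ⇒ W
n=13: the only move is to 12(W), a W ⇒ L
n=14: can move to 13, which is L ⇒ W
n=15: moves to 5(W), 14(W); every one is W ⇒ L
n=16: can move to 15, which is L ⇒ W
n=17: the only move is to 16(W), a W ⇒ L
n=18: can move to 17, which is L ⇒ W
L entries with 1 ≤ n ≤ 18 (n=0 is outside the asked range and is not counted): n = 2, 4, 7, 9, 11, 13, 15, 17; that makes 8.

8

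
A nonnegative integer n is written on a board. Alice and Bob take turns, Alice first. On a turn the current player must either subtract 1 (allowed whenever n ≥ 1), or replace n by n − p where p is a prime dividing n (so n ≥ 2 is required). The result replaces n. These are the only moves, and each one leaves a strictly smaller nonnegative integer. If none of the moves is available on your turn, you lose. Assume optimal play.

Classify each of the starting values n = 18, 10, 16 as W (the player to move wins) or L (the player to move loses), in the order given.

Label each position W (a win for the player to move) or L (a loss). A position with no legal move is L; any other position is W exactly when some move reaches an L, and L when every move reaches a W.
n=0: no move → L
n=1: →0(L), so W
n=2: →0(L), so W
n=3: →0(L), so W
n=4: →2(W), 3(W) — all W, so L
n=5: →0(L), so W
n=6: →4(L), so W
n=7: →0(L), so W
n=8: →6(W), 7(W) — all W, so L
n=9: →8(L), so W
n=10: →8(L), so W
n=11: →0(L), so W
n=12: →9(W), 10(W), 11(W) — all W, so L
n=13: →0(L), so W
n=14: →12(L), so W
n=15: →12(L), so W
n=16: →14(W), 15(W) — all W, so L
n=17: →0(L), so W
n=18: →16(L), so W

18: W, 10: W, 16: L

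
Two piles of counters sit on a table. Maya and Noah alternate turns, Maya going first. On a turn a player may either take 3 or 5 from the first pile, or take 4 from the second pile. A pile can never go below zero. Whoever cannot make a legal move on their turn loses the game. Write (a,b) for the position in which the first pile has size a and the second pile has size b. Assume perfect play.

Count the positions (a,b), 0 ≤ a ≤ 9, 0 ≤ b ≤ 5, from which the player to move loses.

Label each position W (a win for the player to move) or L (a loss). A position with no legal move is L; any other position is W exactly when some move reaches an L, and L when every move reaches a W.
Every move lowers a or b (never raises either), so fill the grid row by row in increasing a, and left to right within a row: each cell's successors are then already labelled.
      b=0  b=1  b=2  b=3  b=4  b=5
a=0:    L    L    L    L    W    W
a=1:    L    L    L    L    W    W
a=2:    L    L    L    L    W    W
a=3:    W    W    W    W    L    L
a=4:    W    W    W    W    L    L
a=5:    W    W    W    W    L    L
a=6:    W    W    W    W    W    W
a=7:    W    W    W    W    W    W
a=8:    L    L    L    L    W    W
a=9:    L    L    L    L    W    W
Cells with no legal move (terminal, hence L): (0,0), (0,1), (0,2), (0,3), (1,0), (1,1), (1,2), (1,3), (2,0), (2,1), (2,2), (2,3).
The remaining L cells, each justified by listing all of its moves:
(3,4): →(0,4)(W), (3,0)(W) — all W, so L
(3,5): →(0,5)(W), (3,1)(W) — all W, so L
(4,4): →(1,4)(W), (4,0)(W) — all W, so L
(4,5): →(1,5)(W), (4,1)(W) — all W, so L
(5,4): →(2,4)(W), (0,4)(W), (5,0)(W) — all W, so L
(5,5): →(2,5)(W), (0,5)(W), (5,1)(W) — all W, so L
(8,0): →(5,0)(W), (3,0)(W) — all W, so L
(8,1): →(5,1)(W), (3,1)(W) — all W, so L
(8,2): →(5,2)(W), (3,2)(W) — all W, so L
(8,3): →(5,3)(W), (3,3)(W) — all W, so L
(9,0): →(6,0)(W), (4,0)(W) — all W, so L
(9,1): →(6,1)(W), (4,1)(W) — all W, so L
(9,2): →(6,2)(W), (4,2)(W) — all W, so L
(9,3): →(6,3)(W), (4,3)(W) — all W, so L
Every other cell has at least one move into one of the L cells above, so it is W.
L cells per row: a=0: 4, a=1: 4, a=2: 4, a=3: 2, a=4: 2, a=5: 2, a=6: 0, a=7: 0, a=8: 4, a=9: 4; total 26.

26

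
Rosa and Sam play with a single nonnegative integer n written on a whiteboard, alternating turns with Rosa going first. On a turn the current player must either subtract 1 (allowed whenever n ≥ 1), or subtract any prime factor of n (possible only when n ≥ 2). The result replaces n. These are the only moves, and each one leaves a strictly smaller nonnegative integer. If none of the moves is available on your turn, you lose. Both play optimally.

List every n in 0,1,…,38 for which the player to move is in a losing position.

Label each position W (a win for the player to move) or L (a loss). A position with no legal move is L; any other position is W exactly when some move reaches an L, and L when every move reaches a W.
n=0: no move → L
n=1: →0(L), so W
n=2: →0(L), so W
n=3: →0(L), so W
n=4: →2(W), 3(W) — all W, so L
n=5: →0(L), so W
n=6: →4(L), so W
n=7: →0(L), so W
n=8: →6(W), 7(W) — all W, so L
n=9: →8(L), so W
n=10: →8(L), so W
n=11: →0(L), so W
n=12: →9(W), 10(W), 11(W) — all W, so L
n=13: →0(L), so W
n=14: →12(L), so W
n=15: →12(L), so W
n=16: →14(W), 15(W) — all W, so L
n=17: →0(L), so W
n=18: →16(L), so W
n=19: →0(L), so W
n=20: →15(W), 18(W), 19(W) — all W, so L
n=21: →20(L), so W
n=22: →20(L), so W
n=23: →0(L), so W
n=24: →21(W), 22(W), 23(W) — all W, so L
n=25: →20(L), so W
n=26: →24(L), so W
n=27: →24(L), so W
n=28: →21(W), 26(W), 27(W) — all W, so L
n=29: →0(L), so W
n=30: →28(L), so W
n=31: →0(L), so W
n=32: →30(W), 31(W) — all W, so L
n=33: →32(L), so W
n=34: →32(L), so W
n=35: →28(L), so W
n=36: →33(W), 34(W), 35(W) — all W, so L
n=37: →0(L), so W
n=38: →36(L), so W
The losing starting values of n are exactly the entries labelled L in this table (10 of them).

0, 4, 8, 12, 16, 20, 24, 28, 32, 36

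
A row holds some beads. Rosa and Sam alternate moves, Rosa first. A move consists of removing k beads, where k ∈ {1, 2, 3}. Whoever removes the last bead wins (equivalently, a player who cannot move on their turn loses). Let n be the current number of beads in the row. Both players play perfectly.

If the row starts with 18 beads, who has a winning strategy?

Rosa wins.

Positions with no move are L. A position that does have a move is losing for the player to move precisely when every available move leads to a winning position for the opponent. Fill in the labels:
n=0: no move → L
n=1: reaches L-position 0 → W
n=2: reaches L-position 0 → W
n=3: reaches L-position 0 → W
n=4: only reaches 3(W), 2(W), 1(W), all W → L
n=5: reaches L-position 4 → W
n=6: reaches L-position 4 → W
n=7: reaches L-position 4 → W
n=8: only reaches 7(W), 6(W), 5(W), all W → L
n=9: reaches L-position 8 → W
n=10: reaches L-position 8 → W
n=11: reaches L-position 8 → W
n=12: only reaches 11(W), 10(W), 9(W), all W → L
n=13: reaches L-position 12 → W
n=14: reaches L-position 12 → W
n=15: reaches L-position 12 → W
n=16: only reaches 15(W), 14(W), 13(W), all W → L
n=17: reaches L-position 16 → W
n=18: reaches L-position 16 → W
From 18 Rosa can remove 2, leaving 16, reaching an L position.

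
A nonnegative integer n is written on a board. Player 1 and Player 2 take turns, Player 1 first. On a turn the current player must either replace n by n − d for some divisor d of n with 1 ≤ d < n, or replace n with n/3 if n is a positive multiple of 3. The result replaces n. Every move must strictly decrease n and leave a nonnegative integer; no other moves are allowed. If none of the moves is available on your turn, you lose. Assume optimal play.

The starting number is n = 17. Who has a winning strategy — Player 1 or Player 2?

Player 2 wins.

Work bottom-up. With no move the player to move loses. Otherwise the position is W if at least one move leads to an L position for the opponent, and L if every move leads to a W.
n=0: no move → L
n=1: no move → L
n=2: W (go to 1, an L position)
n=3: W (go to 1, an L position)
n=4: L (options 2(W), 3(W) are all W)
n=5: W (go to 4, an L position)
n=6: W (go to 4, an L position)
n=7: L (sole option 6(W) is W)
n=8: W (go to 4, an L position)
n=9: L (options 3(W), 6(W), 8(W) are all W)
n=10: W (go to 9, an L position)
n=11: L (sole option 10(W) is W)
n=12: W (go to 4, an L position)
n=13: L (sole option 12(W) is W)
n=14: W (go to 7, an L position)
n=15: L (options 5(W), 10(W), 12(W), 14(W) are all W)
n=16: W (go to 15, an L position)
n=17: L (sole option 16(W) is W)
Every move from 17 reaches a W position, so the mover loses.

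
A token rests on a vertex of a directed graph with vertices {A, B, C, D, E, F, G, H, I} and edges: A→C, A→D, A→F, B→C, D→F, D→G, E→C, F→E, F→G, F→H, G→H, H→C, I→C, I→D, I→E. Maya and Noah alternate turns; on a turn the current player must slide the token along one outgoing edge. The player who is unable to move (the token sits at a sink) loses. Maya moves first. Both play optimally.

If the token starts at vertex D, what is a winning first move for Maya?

Move to G.

Work bottom-up. With no move the player to move loses. Otherwise the position is W if at least one move leads to an L position for the opponent, and L if every move leads to a W.
Every edge goes from a vertex to one that appears earlier in the order C, H, E, G, F, B, D, I, A, so processing vertices in that order labels each vertex after all of its successors.
C: no outgoing edge → L
H: can move to C, which is L ⇒ W
E: can move to C, which is L ⇒ W
G: the only move is to H(W), a W ⇒ L
F: can move to G, which is L ⇒ W
B: can move to C, which is L ⇒ W
D: can move to G, which is L ⇒ W
I: can move to C, which is L ⇒ W
A: can move to C, which is L ⇒ W
From D, the L positions reachable in one move are: G.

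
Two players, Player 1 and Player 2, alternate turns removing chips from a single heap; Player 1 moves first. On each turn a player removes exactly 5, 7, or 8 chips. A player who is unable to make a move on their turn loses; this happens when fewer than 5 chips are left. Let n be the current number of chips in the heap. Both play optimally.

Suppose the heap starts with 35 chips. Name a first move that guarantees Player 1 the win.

Label each position W (a win for the player to move) or L (a loss). A position with no legal move is L; any other position is W exactly when some move reaches an L, and L when every move reaches a W.
n=0: no move → L
n=1: no move → L
n=2: no move → L
n=3: no move → L
n=4: no move → L
n=5: can move to 0, which is L ⇒ W
n=6: can move to 1, which is L ⇒ W
n=7: can move to 2, which is L ⇒ W
n=8: can move to 3, which is L ⇒ W
n=9: can move to 4, which is L ⇒ W
n=10: can move to 3, which is L ⇒ W
n=11: can move to 4, which is L ⇒ W
n=12: can move to 4, which is L ⇒ W
n=13: moves to 8(W), 6(W), 5(W); every one is W ⇒ L
n=14: moves to 9(W), 7(W), 6(W); every one is W ⇒ L
n=15: moves to 10(W), 8(W), 7(W); every one is W ⇒ L
n=16: moves to 11(W), 9(W), 8(W); every one is W ⇒ L
n=17: moves to 12(W), 10(W), 9(W); every one is W ⇒ L
n=18: can move to 13, which is L ⇒ W
n=19: can move to 14, which is L ⇒ W
n=20: can move to 15, which is L ⇒ W
n=21: can move to 16, which is L ⇒ W
n=22: can move to 17, which is L ⇒ W
n=23: can move to 16, which is L ⇒ W
n=24: can move to 17, which is L ⇒ W
n=25: can move to 17, which is L ⇒ W
n=26: moves to 21(W), 19(W), 18(W); every one is W ⇒ L
n=27: moves to 22(W), 20(W), 19(W); every one is W ⇒ L
n=28: moves to 23(W), 21(W), 20(W); every one is W ⇒ L
n=29: moves to 24(W), 22(W), 21(W); every one is W ⇒ L
n=30: moves to 25(W), 23(W), 22(W); every one is W ⇒ L
n=31: can move to 26, which is L ⇒ W
n=32: can move to 27, which is L ⇒ W
n=33: can move to 28, which is L ⇒ W
n=34: can move to 29, which is L ⇒ W
n=35: can move to 30, which is L ⇒ W
From 35, the L positions reachable in one move are: 30, 28, 27. Any move reaching one of these is winning.

Remove 5, leaving 30.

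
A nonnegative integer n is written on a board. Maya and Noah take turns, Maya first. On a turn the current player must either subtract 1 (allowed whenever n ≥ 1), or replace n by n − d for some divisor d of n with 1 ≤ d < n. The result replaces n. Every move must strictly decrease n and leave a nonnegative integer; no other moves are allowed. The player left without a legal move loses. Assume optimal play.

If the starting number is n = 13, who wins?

Classify positions by backward induction: terminal positions (no move available) are L. From any other position, the mover wins iff some move reaches an L.
n=0: no move → L
n=1: can move to 0, which is L ⇒ W
n=2: the only move is to 1(W), a W ⇒ L
n=3: can move to 2, which is L ⇒ W
n=4: can move to 2, which is L ⇒ W
n=5: the only move is to 4(W), a W ⇒ L
n=6: can move to 5, which is L ⇒ W
n=7: the only move is to 6(W), a W ⇒ L
n=8: can move to 7, which is L ⇒ W
n=9: moves to 6(W), 8(W); every one is W ⇒ L
n=10: can move to 5, which is L ⇒ W
n=11: the only move is to 10(W), a W ⇒ L
n=12: can move to 9, which is L ⇒ W
n=13: the only move is to 12(W), a W ⇒ L
Every move from 13 reaches a W position, so the mover loses.

Noah wins.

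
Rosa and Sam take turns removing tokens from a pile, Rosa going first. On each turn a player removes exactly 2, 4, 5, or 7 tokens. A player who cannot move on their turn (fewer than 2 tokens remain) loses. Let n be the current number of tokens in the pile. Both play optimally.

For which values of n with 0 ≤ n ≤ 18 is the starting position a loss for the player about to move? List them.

Build the W/L table. Terminal = L. A non-terminal position is W if it has a move to some L; otherwise it is L.
n=0: no move → L
n=1: no move → L
n=2: can move to 0, which is L ⇒ W
n=3: can move to 1, which is L ⇒ W
n=4: can move to 0, which is L ⇒ W
n=5: can move to 1, which is L ⇒ W
n=6: can move to 1, which is L ⇒ W
n=7: can move to 0, which is L ⇒ W
n=8: can move to 1, which is L ⇒ W
n=9: moves to 7(W), 5(W), 4(W), 2(W); every one is W ⇒ L
n=10: moves to 8(W), 6(W), 5(W), 3(W); every one is W ⇒ L
n=11: can move to 9, which is L ⇒ W
n=12: can move to 10, which is L ⇒ W
n=13: can move to 9, which is L ⇒ W
n=14: can move to 10, which is L ⇒ W
n=15: can move to 10, which is L ⇒ W
n=16: can move to 9, which is L ⇒ W
n=17: can move to 10, which is L ⇒ W
n=18: moves to 16(W), 14(W), 13(W), 11(W); every one is W ⇒ L
The losing starting values of n are exactly the entries labelled L in this table (5 of them).

0, 1, 9, 10, 18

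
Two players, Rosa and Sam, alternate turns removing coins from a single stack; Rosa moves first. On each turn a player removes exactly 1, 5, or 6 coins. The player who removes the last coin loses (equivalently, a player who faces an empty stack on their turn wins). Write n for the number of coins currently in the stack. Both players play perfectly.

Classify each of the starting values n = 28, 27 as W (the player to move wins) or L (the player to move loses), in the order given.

Build the W/L table. Terminal = W. A non-terminal position is W if it has a move to some L; otherwise it is L.
n=0: no move; the opponent has just taken the last coin and therefore loses → W
n=1: the only move is to 0(W), a W ⇒ L
n=2: can move to 1, which is L ⇒ W
n=3: the only move is to 2(W), a W ⇒ L
n=4: can move to 3, which is L ⇒ W
n=5: moves to 4(W), 0(W); every one is W ⇒ L
n=6: can move to 5, which is L ⇒ W
n=7: can move to 1, which is L ⇒ W
n=8: can move to 3, which is L ⇒ W
n=9: can move to 3, which is L ⇒ W
n=10: can move to 5, which is L ⇒ W
n=11: can move to 5, which is L ⇒ W
n=12: moves to 11(W), 7(W), 6(W); every one is W ⇒ L
n=13: can move to 12, which is L ⇒ W
n=14: moves to 13(W), 9(W), 8(W); every one is W ⇒ L
n=15: can move to 14, which is L ⇒ W
n=16: moves to 15(W), 11(W), 10(W); every one is W ⇒ L
n=17: can move to 16, which is L ⇒ W
n=18: can move to 12, which is L ⇒ W
n=19: can move to 14, which is L ⇒ W
n=20: can move to 14, which is L ⇒ W
n=21: can move to 16, which is L ⇒ W
n=22: can move to 16, which is L ⇒ W
n=23: moves to 22(W), 18(W), 17(W); every one is W ⇒ L
n=24: can move to 23, which is L ⇒ W
n=25: moves to 24(W), 20(W), 19(W); every one is W ⇒ L
n=26: can move to 25, which is L ⇒ W
n=27: moves to 26(W), 22(W), 21(W); every one is W ⇒ L
n=28: can move to 27, which is L ⇒ W

28: W, 27: L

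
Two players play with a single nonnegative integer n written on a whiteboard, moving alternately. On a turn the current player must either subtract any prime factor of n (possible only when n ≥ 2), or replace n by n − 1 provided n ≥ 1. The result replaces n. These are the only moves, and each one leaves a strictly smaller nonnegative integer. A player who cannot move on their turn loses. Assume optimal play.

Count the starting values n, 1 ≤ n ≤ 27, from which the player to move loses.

Label each position W (a win for the player to move) or L (a loss). A position with no legal move is L; any other position is W exactly when some move reaches an L, and L when every move reaches a W.
n=0: no move → L
n=1: →0(L), so W
n=2: →0(L), so W
n=3: →0(L), so W
n=4: →2(W), 3(W) — all W, so L
n=5: →0(L), so W
n=6: →4(L), so W
n=7: →0(L), so W
n=8: →6(W), 7(W) — all W, so L
n=9: →8(L), so W
n=10: →8(L), so W
n=11: →0(L), so W
n=12: →9(W), 10(W), 11(W) — all W, so L
n=13: →0(L), so W
n=14: →12(L), so W
n=15: →12(L), so W
n=16: →14(W), 15(W) — all W, so L
n=17: →0(L), so W
n=18: →16(L), so W
n=19: →0(L), so W
n=20: →15(W), 18(W), 19(W) — all W, so L
n=21: →20(L), so W
n=22: →20(L), so W
n=23: →0(L), so W
n=24: →21(W), 22(W), 23(W) — all W, so L
n=25: →20(L), so W
n=26: →24(L), so W
n=27: →24(L), so W
L entries with 1 ≤ n ≤ 27 (n=0 is outside the asked range and is not counted): n = 4, 8, 12, 16, 20, 24; that makes 6.

6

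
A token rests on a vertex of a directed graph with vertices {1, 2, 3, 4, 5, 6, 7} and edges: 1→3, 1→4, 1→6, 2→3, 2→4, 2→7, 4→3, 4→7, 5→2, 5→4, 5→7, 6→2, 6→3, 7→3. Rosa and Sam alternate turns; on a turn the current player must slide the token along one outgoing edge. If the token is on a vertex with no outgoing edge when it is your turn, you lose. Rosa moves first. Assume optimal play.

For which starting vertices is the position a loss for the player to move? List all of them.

3, 5

Work bottom-up. With no move the player to move loses. Otherwise the position is W if at least one move leads to an L position for the opponent, and L if every move leads to a W.
Every edge goes from a vertex to one that appears earlier in the order 3, 7, 4, 2, 6, 5, 1, so processing vertices in that order labels each vertex after all of its successors.
3: no outgoing edge → L
7: reaches L-position 3 → W
4: reaches L-position 3 → W
2: reaches L-position 3 → W
6: reaches L-position 3 → W
5: only reaches 2(W), 4(W), 7(W), all W → L
1: reaches L-position 3 → W
Reading off the rows marked L gives the requested list; there are 2 such vertices.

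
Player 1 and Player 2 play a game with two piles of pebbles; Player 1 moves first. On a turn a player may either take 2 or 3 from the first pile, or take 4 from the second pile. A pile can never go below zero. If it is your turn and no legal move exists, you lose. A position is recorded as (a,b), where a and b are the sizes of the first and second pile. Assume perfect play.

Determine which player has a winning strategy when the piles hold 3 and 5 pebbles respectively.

Compute win/loss labels from the base case upward. A position with no move is L. Any other position is W if it can reach an L in one move, else L.
No move ever increases a pile, so every position that can arise here has a ≤ 3 and b ≤ 5; it is enough to label the cells with 0 ≤ a ≤ 3 and 0 ≤ b ≤ 5.
Every move lowers a or b (never raises either), so fill the grid row by row in increasing a, and left to right within a row: each cell's successors are then already labelled.
      b=0  b=1  b=2  b=3  b=4  b=5
a=0:    L    L    L    L    W    W
a=1:    L    L    L    L    W    W
a=2:    W    W    W    W    L    L
a=3:    W    W    W    W    L    L
Cells with no legal move (terminal, hence L): (0,0), (0,1), (0,2), (0,3), (1,0), (1,1), (1,2), (1,3).
The remaining L cells, each justified by listing all of its moves:
(2,4): →(0,4)(W), (2,0)(W) — all W, so L
(2,5): →(0,5)(W), (2,1)(W) — all W, so L
(3,4): →(1,4)(W), (0,4)(W), (3,0)(W) — all W, so L
(3,5): →(1,5)(W), (0,5)(W), (3,1)(W) — all W, so L
Every other cell has at least one move into one of the L cells above, so it is W.
The starting position (3,5) is L: whatever Player 1 does, the opponent receives a W position.

Player 2 wins.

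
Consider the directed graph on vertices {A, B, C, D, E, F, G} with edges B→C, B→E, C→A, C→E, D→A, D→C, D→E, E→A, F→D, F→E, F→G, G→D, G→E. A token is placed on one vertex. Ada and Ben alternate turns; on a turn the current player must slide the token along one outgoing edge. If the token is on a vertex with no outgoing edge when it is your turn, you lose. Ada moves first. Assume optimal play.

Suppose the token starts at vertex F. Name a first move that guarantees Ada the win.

Label each position W (a win for the player to move) or L (a loss). A position with no legal move is L; any other position is W exactly when some move reaches an L, and L when every move reaches a W.
Every edge goes from a vertex to one that appears earlier in the order A, E, C, D, G, B, F, so processing vertices in that order labels each vertex after all of its successors.
A: no outgoing edge → L
E: W (go to A, an L position)
C: W (go to A, an L position)
D: W (go to A, an L position)
G: L (options D(W), E(W) are all W)
B: L (options C(W), E(W) are all W)
F: W (go to G, an L position)
From F, the L positions reachable in one move are: G.

Move to G.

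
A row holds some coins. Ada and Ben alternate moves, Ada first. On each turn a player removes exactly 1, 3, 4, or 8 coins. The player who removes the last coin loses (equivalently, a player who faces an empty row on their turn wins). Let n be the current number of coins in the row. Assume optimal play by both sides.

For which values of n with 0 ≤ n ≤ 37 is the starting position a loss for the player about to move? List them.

1, 3, 8, 10, 15, 17, 22, 24, 29, 31, 36

Classify positions by backward induction: terminal positions (no move available) are W. From any other position, the mover wins iff some move reaches an L.
n=0: no move; the opponent has just taken the last coin and therefore loses → W
n=1: only reaches 0(W), which is W → L
n=2: reaches L-position 1 → W
n=3: only reaches 2(W), 0(W), all W → L
n=4: reaches L-position 3 → W
n=5: reaches L-position 1 → W
n=6: reaches L-position 3 → W
n=7: reaches L-position 3 → W
n=8: only reaches 7(W), 5(W), 4(W), 0(W), all W → L
n=9: reaches L-position 8 → W
n=10: only reaches 9(W), 7(W), 6(W), 2(W), all W → L
n=11: reaches L-position 10 → W
n=12: reaches L-position 8 → W
n=13: reaches L-position 10 → W
n=14: reaches L-position 10 → W
n=15: only reaches 14(W), 12(W), 11(W), 7(W), all W → L
n=16: reaches L-position 15 → W
n=17: only reaches 16(W), 14(W), 13(W), 9(W), all W → L
n=18: reaches L-position 17 → W
n=19: reaches L-position 15 → W
n=20: reaches L-position 17 → W
n=21: reaches L-position 17 → W
n=22: only reaches 21(W), 19(W), 18(W), 14(W), all W → L
n=23: reaches L-position 22 → W
n=24: only reaches 23(W), 21(W), 20(W), 16(W), all W → L
n=25: reaches L-position 24 → W
n=26: reaches L-position 22 → W
n=27: reaches L-position 24 → W
n=28: reaches L-position 24 → W
n=29: only reaches 28(W), 26(W), 25(W), 21(W), all W → L
n=30: reaches L-position 29 → W
n=31: only reaches 30(W), 28(W), 27(W), 23(W), all W → L
n=32: reaches L-position 31 → W
n=33: reaches L-position 29 → W
n=34: reaches L-position 31 → W
n=35: reaches L-position 31 → W
n=36: only reaches 35(W), 33(W), 32(W), 28(W), all W → L
n=37: reaches L-position 36 → W
Reading off the rows marked L gives the requested list; there are 11 such values of n.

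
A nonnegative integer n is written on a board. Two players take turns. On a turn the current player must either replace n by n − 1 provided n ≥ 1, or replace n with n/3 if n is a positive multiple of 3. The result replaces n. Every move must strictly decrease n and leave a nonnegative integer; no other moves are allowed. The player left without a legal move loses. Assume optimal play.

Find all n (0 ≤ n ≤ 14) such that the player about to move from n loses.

0, 2, 4, 7, 9, 11, 13

Compute win/loss labels from the base case upward. A position with no move is L. Any other position is W if it can reach an L in one move, else L.
n=0: no move → L
n=1: →0(L), so W
n=2: →1(W) only, which is W, so L
n=3: →2(L), so W
n=4: →3(W) only, which is W, so L
n=5: →4(L), so W
n=6: →2(L), so W
n=7: →6(W) only, which is W, so L
n=8: →7(L), so W
n=9: →3(W), 8(W) — all W, so L
n=10: →9(L), so W
n=11: →10(W) only, which is W, so L
n=12: →4(L), so W
n=13: →12(W) only, which is W, so L
n=14: →13(L), so W
The losing starting values of n are exactly the entries labelled L in this table (7 of them).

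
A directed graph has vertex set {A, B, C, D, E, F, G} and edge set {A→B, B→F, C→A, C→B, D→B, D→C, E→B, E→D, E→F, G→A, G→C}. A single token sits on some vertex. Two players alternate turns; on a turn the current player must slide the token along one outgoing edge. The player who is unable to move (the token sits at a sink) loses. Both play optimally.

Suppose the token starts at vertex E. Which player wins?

Label each position W (a win for the player to move) or L (a loss). A position with no legal move is L; any other position is W exactly when some move reaches an L, and L when every move reaches a W.
Every edge goes from a vertex to one that appears earlier in the order F, B, A, C, D, E, G, so processing vertices in that order labels each vertex after all of its successors.
F: no outgoing edge → L
B: W (go to F, an L position)
A: L (sole option B(W) is W)
C: W (go to A, an L position)
D: L (options C(W), B(W) are all W)
E: W (go to D, an L position)
G: W (go to A, an L position)
From E the player to move can move to D, reaching an L position.

The first player wins.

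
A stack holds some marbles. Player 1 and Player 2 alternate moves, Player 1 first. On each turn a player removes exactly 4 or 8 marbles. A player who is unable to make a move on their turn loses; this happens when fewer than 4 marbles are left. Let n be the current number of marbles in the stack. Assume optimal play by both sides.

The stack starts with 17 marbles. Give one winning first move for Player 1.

Build the W/L table. Terminal = L. A non-terminal position is W if it has a move to some L; otherwise it is L.
n=0: no move → L
n=1: no move → L
n=2: no move → L
n=3: no move → L
n=4: W (go to 0, an L position)
n=5: W (go to 1, an L position)
n=6: W (go to 2, an L position)
n=7: W (go to 3, an L position)
n=8: W (go to 0, an L position)
n=9: W (go to 1, an L position)
n=10: W (go to 2, an L position)
n=11: W (go to 3, an L position)
n=12: L (options 8(W), 4(W) are all W)
n=13: L (options 9(W), 5(W) are all W)
n=14: L (options 10(W), 6(W) are all W)
n=15: L (options 11(W), 7(W) are all W)
n=16: W (go to 12, an L position)
n=17: W (go to 13, an L position)
From 17, the L positions reachable in one move are: 13.

Remove 4, leaving 13.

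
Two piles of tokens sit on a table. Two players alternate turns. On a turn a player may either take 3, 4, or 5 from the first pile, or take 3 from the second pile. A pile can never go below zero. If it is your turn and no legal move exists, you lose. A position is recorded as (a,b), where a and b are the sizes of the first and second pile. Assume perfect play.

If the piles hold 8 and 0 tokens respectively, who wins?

Use the standard recursion: the mover loses at a terminal position; elsewhere, the mover wins exactly when some move hands the opponent an L position.
No move ever increases a pile, so every position that can arise here has a ≤ 8 and b ≤ 0; it is enough to label the cells with 0 ≤ a ≤ 8 and 0 ≤ b ≤ 0.
Every move lowers a or b (never raises either), so fill the grid row by row in increasing a, and left to right within a row: each cell's successors are then already labelled.
      b=0
a=0:    L
a=1:    L
a=2:    L
a=3:    W
a=4:    W
a=5:    W
a=6:    W
a=7:    W
a=8:    L
Cells with no legal move (terminal, hence L): (0,0), (1,0), (2,0).
The remaining L cells, each justified by listing all of its moves:
(8,0): only reaches (5,0)(W), (4,0)(W), (3,0)(W), all W → L
Every other cell has at least one move into one of the L cells above, so it is W.
Every move from (8,0) reaches a W position, so the mover loses.

The second player wins.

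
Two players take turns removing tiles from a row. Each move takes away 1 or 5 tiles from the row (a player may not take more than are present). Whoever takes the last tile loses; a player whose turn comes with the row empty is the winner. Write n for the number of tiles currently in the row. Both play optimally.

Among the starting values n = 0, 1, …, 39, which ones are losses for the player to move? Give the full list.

1, 3, 5, 7, 9, 11, 13, 15, 17, 19, 21, 23, 25, 27, 29, 31, 33, 35, 37, 39

Positions with no move are W. A position that does have a move is losing for the player to move precisely when every available move leads to a winning position for the opponent. Fill in the labels:
n=0: no move; the opponent has just taken the last tile and therefore loses → W
n=1: only reaches 0(W), which is W → L
n=2: reaches L-position 1 → W
n=3: only reaches 2(W), which is W → L
n=4: reaches L-position 3 → W
n=5: only reaches 4(W), 0(W), all W → L
n=6: reaches L-position 5 → W
n=7: only reaches 6(W), 2(W), all W → L
n=8: reaches L-position 7 → W
n=9: only reaches 8(W), 4(W), all W → L
n=10: reaches L-position 9 → W
n=11: only reaches 10(W), 6(W), all W → L
n=12: reaches L-position 11 → W
n=13: only reaches 12(W), 8(W), all W → L
n=14: reaches L-position 13 → W
n=15: only reaches 14(W), 10(W), all W → L
n=16: reaches L-position 15 → W
n=17: only reaches 16(W), 12(W), all W → L
n=18: reaches L-position 17 → W
n=19: only reaches 18(W), 14(W), all W → L
n=20: reaches L-position 19 → W
n=21: only reaches 20(W), 16(W), all W → L
n=22: reaches L-position 21 → W
n=23: only reaches 22(W), 18(W), all W → L
n=24: reaches L-position 23 → W
n=25: only reaches 24(W), 20(W), all W → L
n=26: reaches L-position 25 → W
n=27: only reaches 26(W), 22(W), all W → L
n=28: reaches L-position 27 → W
n=29: only reaches 28(W), 24(W), all W → L
n=30: reaches L-position 29 → W
n=31: only reaches 30(W), 26(W), all W → L
n=32: reaches L-position 31 → W
n=33: only reaches 32(W), 28(W), all W → L
n=34: reaches L-position 33 → W
n=35: only reaches 34(W), 30(W), all W → L
n=36: reaches L-position 35 → W
n=37: only reaches 36(W), 32(W), all W → L
n=38: reaches L-position 37 → W
n=39: only reaches 38(W), 34(W), all W → L
The losing starting values of n are exactly the entries labelled L in this table (20 of them).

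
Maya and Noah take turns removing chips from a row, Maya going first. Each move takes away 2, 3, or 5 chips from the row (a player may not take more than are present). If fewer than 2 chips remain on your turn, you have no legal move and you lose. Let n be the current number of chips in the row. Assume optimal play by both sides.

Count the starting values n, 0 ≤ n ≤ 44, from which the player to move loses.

14

Compute win/loss labels from the base case upward. A position with no move is L. Any other position is W if it can reach an L in one move, else L.
n=0: no move → L
n=1: no move → L
n=2: W (go to 0, an L position)
n=3: W (go to 1, an L position)
n=4: W (go to 1, an L position)
n=5: W (go to 0, an L position)
n=6: W (go to 1, an L position)
n=7: L (options 5(W), 4(W), 2(W) are all W)
n=8: L (options 6(W), 5(W), 3(W) are all W)
n=9: W (go to 7, an L position)
n=10: W (go to 8, an L position)
n=11: W (go to 8, an L position)
n=12: W (go to 7, an L position)
n=13: W (go to 8, an L position)
n=14: L (options 12(W), 11(W), 9(W) are all W)
n=15: L (options 13(W), 12(W), 10(W) are all W)
n=16: W (go to 14, an L position)
n=17: W (go to 15, an L position)
n=18: W (go to 15, an L position)
n=19: W (go to 14, an L position)
n=20: W (go to 15, an L position)
n=21: L (options 19(W), 18(W), 16(W) are all W)
n=22: L (options 20(W), 19(W), 17(W) are all W)
n=23: W (go to 21, an L position)
n=24: W (go to 22, an L position)
n=25: W (go to 22, an L position)
n=26: W (go to 21, an L position)
n=27: W (go to 22, an L position)
n=28: L (options 26(W), 25(W), 23(W) are all W)
n=29: L (options 27(W), 26(W), 24(W) are all W)
n=30: W (go to 28, an L position)
n=31: W (go to 29, an L position)
n=32: W (go to 29, an L position)
n=33: W (go to 28, an L position)
n=34: W (go to 29, an L position)
n=35: L (options 33(W), 32(W), 30(W) are all W)
n=36: L (options 34(W), 33(W), 31(W) are all W)
n=37: W (go to 35, an L position)
n=38: W (go to 36, an L position)
n=39: W (go to 36, an L position)
n=40: W (go to 35, an L position)
n=41: W (go to 36, an L position)
n=42: L (options 40(W), 39(W), 37(W) are all W)
n=43: L (options 41(W), 40(W), 38(W) are all W)
n=44: W (go to 42, an L position)
L entries with 0 ≤ n ≤ 44: n = 0, 1, 7, 8, 14, 15, 21, 22, 28, 29, 35, 36, 42, 43; that makes 14.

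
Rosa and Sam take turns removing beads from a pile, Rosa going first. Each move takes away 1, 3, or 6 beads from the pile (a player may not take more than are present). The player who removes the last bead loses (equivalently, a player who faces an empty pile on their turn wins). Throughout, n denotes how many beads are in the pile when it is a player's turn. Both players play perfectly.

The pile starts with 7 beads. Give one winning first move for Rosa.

Classify positions by backward induction: terminal positions (no move available) are W. From any other position, the mover wins iff some move reaches an L.
n=0: no move; the opponent has just taken the last bead and therefore loses → W
n=1: the only move is to 0(W), a W ⇒ L
n=2: can move to 1, which is L ⇒ W
n=3: moves to 2(W), 0(W); every one is W ⇒ L
n=4: can move to 3, which is L ⇒ W
n=5: moves to 4(W), 2(W); every one is W ⇒ L
n=6: can move to 5, which is L ⇒ W
n=7: can move to 1, which is L ⇒ W
From 7, the L positions reachable in one move are: 1.

Remove 6, leaving 1.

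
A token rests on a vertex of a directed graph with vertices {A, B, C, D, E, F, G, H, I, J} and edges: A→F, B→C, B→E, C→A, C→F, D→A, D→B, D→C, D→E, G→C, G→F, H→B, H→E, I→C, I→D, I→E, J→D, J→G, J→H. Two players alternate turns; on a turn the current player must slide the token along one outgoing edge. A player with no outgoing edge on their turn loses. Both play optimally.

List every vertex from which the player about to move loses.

Work bottom-up. With no move the player to move loses. Otherwise the position is W if at least one move leads to an L position for the opponent, and L if every move leads to a W.
Every edge goes from a vertex to one that appears earlier in the order E, F, A, C, G, B, D, I, H, J, so processing vertices in that order labels each vertex after all of its successors.
E: no outgoing edge → L
F: no outgoing edge → L
A: →F(L), so W
C: →F(L), so W
G: →F(L), so W
B: →E(L), so W
D: →E(L), so W
I: →E(L), so W
H: →E(L), so W
J: →H(W), D(W), G(W) — all W, so L
Reading off the rows marked L gives the requested list; there are 3 such vertices.

E, F, J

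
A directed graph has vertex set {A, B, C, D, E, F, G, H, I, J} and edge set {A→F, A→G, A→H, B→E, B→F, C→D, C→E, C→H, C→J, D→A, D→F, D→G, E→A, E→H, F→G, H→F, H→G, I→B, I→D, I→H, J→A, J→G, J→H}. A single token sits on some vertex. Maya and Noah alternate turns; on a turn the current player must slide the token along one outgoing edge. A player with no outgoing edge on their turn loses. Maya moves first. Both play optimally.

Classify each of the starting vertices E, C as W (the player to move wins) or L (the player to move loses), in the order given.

E: L, C: W

Classify positions by backward induction: terminal positions (no move available) are L. From any other position, the mover wins iff some move reaches an L.
Every edge goes from a vertex to one that appears earlier in the order G, F, H, A, J, D, E, B, I, C, so processing vertices in that order labels each vertex after all of its successors.
G: no outgoing edge → L
F: reaches L-position G → W
H: reaches L-position G → W
A: reaches L-position G → W
J: reaches L-position G → W
D: reaches L-position G → W
E: only reaches A(W), H(W), all W → L
B: reaches L-position E → W
I: only reaches B(W), D(W), H(W), all W → L
C: reaches L-position E → W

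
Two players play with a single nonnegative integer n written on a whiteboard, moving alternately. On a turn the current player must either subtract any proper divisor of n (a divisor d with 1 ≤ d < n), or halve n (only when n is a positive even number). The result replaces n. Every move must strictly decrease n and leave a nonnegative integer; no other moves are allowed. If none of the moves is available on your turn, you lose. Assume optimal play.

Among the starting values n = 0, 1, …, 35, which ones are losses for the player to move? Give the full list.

0, 1, 3, 5, 7, 9, 11, 13, 15, 17, 19, 21, 23, 25, 27, 29, 31, 33, 35

Label each position W (a win for the player to move) or L (a loss). A position with no legal move is L; any other position is W exactly when some move reaches an L, and L when every move reaches a W.
n=0: no move → L
n=1: no move → L
n=2: →1(L), so W
n=3: →2(W) only, which is W, so L
n=4: →3(L), so W
n=5: →4(W) only, which is W, so L
n=6: →3(L), so W
n=7: →6(W) only, which is W, so L
n=8: →7(L), so W
n=9: →6(W), 8(W) — all W, so L
n=10: →5(L), so W
n=11: →10(W) only, which is W, so L
n=12: →9(L), so W
n=13: →12(W) only, which is W, so L
n=14: →7(L), so W
n=15: →10(W), 12(W), 14(W) — all W, so L
n=16: →15(L), so W
n=17: →16(W) only, which is W, so L
n=18: →9(L), so W
n=19: →18(W) only, which is W, so L
n=20: →15(L), so W
n=21: →14(W), 18(W), 20(W) — all W, so L
n=22: →11(L), so W
n=23: →22(W) only, which is W, so L
n=24: →21(L), so W
n=25: →20(W), 24(W) — all W, so L
n=26: →13(L), so W
n=27: →18(W), 24(W), 26(W) — all W, so L
n=28: →21(L), so W
n=29: →28(W) only, which is W, so L
n=30: →15(L), so W
n=31: →30(W) only, which is W, so L
n=32: →31(L), so W
n=33: →22(W), 30(W), 32(W) — all W, so L
n=34: →17(L), so W
n=35: →28(W), 30(W), 34(W) — all W, so L
Reading off the rows marked L gives the requested list; there are 19 such values of n.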